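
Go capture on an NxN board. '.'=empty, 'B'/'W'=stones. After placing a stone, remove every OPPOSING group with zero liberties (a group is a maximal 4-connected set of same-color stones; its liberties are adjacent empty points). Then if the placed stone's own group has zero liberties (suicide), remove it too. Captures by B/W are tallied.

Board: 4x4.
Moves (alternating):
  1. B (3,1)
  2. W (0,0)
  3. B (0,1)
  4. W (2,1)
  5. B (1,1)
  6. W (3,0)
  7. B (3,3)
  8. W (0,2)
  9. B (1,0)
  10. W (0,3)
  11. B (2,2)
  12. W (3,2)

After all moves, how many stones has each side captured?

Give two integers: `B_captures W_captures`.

Move 1: B@(3,1) -> caps B=0 W=0
Move 2: W@(0,0) -> caps B=0 W=0
Move 3: B@(0,1) -> caps B=0 W=0
Move 4: W@(2,1) -> caps B=0 W=0
Move 5: B@(1,1) -> caps B=0 W=0
Move 6: W@(3,0) -> caps B=0 W=0
Move 7: B@(3,3) -> caps B=0 W=0
Move 8: W@(0,2) -> caps B=0 W=0
Move 9: B@(1,0) -> caps B=1 W=0
Move 10: W@(0,3) -> caps B=1 W=0
Move 11: B@(2,2) -> caps B=1 W=0
Move 12: W@(3,2) -> caps B=1 W=1

Answer: 1 1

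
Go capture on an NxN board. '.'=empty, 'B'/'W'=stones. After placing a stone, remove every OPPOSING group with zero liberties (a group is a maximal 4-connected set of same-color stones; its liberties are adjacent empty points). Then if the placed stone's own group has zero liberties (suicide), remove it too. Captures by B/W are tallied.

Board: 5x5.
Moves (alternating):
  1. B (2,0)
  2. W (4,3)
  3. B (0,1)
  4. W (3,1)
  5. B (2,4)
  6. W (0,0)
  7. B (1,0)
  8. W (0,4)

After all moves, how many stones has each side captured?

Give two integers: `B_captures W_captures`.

Move 1: B@(2,0) -> caps B=0 W=0
Move 2: W@(4,3) -> caps B=0 W=0
Move 3: B@(0,1) -> caps B=0 W=0
Move 4: W@(3,1) -> caps B=0 W=0
Move 5: B@(2,4) -> caps B=0 W=0
Move 6: W@(0,0) -> caps B=0 W=0
Move 7: B@(1,0) -> caps B=1 W=0
Move 8: W@(0,4) -> caps B=1 W=0

Answer: 1 0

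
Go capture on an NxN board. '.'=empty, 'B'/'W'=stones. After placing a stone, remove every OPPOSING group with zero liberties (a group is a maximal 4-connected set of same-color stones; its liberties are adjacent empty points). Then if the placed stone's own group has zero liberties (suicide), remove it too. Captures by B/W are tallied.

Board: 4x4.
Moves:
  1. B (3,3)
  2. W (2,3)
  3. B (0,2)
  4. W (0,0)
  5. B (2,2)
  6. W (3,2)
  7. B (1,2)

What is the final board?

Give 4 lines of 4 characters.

Answer: W.B.
..B.
..BW
..W.

Derivation:
Move 1: B@(3,3) -> caps B=0 W=0
Move 2: W@(2,3) -> caps B=0 W=0
Move 3: B@(0,2) -> caps B=0 W=0
Move 4: W@(0,0) -> caps B=0 W=0
Move 5: B@(2,2) -> caps B=0 W=0
Move 6: W@(3,2) -> caps B=0 W=1
Move 7: B@(1,2) -> caps B=0 W=1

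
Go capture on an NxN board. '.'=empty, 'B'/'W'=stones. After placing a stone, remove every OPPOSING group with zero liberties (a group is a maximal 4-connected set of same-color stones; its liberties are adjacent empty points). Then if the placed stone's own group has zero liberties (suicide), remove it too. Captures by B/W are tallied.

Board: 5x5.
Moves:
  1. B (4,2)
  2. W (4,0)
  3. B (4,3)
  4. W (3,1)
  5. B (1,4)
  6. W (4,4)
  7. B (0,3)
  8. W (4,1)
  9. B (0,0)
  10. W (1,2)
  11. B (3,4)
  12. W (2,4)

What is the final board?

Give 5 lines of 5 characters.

Move 1: B@(4,2) -> caps B=0 W=0
Move 2: W@(4,0) -> caps B=0 W=0
Move 3: B@(4,3) -> caps B=0 W=0
Move 4: W@(3,1) -> caps B=0 W=0
Move 5: B@(1,4) -> caps B=0 W=0
Move 6: W@(4,4) -> caps B=0 W=0
Move 7: B@(0,3) -> caps B=0 W=0
Move 8: W@(4,1) -> caps B=0 W=0
Move 9: B@(0,0) -> caps B=0 W=0
Move 10: W@(1,2) -> caps B=0 W=0
Move 11: B@(3,4) -> caps B=1 W=0
Move 12: W@(2,4) -> caps B=1 W=0

Answer: B..B.
..W.B
....W
.W..B
WWBB.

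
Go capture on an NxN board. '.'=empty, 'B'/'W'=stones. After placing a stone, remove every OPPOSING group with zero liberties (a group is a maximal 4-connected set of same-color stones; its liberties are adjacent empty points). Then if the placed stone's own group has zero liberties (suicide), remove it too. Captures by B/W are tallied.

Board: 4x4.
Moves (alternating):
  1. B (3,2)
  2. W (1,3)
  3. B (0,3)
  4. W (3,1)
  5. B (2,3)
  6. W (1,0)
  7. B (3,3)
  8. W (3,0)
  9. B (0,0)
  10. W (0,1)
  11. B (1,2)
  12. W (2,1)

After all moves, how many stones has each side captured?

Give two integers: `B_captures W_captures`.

Answer: 1 1

Derivation:
Move 1: B@(3,2) -> caps B=0 W=0
Move 2: W@(1,3) -> caps B=0 W=0
Move 3: B@(0,3) -> caps B=0 W=0
Move 4: W@(3,1) -> caps B=0 W=0
Move 5: B@(2,3) -> caps B=0 W=0
Move 6: W@(1,0) -> caps B=0 W=0
Move 7: B@(3,3) -> caps B=0 W=0
Move 8: W@(3,0) -> caps B=0 W=0
Move 9: B@(0,0) -> caps B=0 W=0
Move 10: W@(0,1) -> caps B=0 W=1
Move 11: B@(1,2) -> caps B=1 W=1
Move 12: W@(2,1) -> caps B=1 W=1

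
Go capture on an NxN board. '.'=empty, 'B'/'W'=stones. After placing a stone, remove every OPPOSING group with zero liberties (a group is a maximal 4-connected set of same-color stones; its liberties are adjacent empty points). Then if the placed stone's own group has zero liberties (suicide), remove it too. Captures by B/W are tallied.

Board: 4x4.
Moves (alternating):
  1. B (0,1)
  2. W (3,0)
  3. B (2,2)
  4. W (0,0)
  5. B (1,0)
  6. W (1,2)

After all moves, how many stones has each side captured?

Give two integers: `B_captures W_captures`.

Move 1: B@(0,1) -> caps B=0 W=0
Move 2: W@(3,0) -> caps B=0 W=0
Move 3: B@(2,2) -> caps B=0 W=0
Move 4: W@(0,0) -> caps B=0 W=0
Move 5: B@(1,0) -> caps B=1 W=0
Move 6: W@(1,2) -> caps B=1 W=0

Answer: 1 0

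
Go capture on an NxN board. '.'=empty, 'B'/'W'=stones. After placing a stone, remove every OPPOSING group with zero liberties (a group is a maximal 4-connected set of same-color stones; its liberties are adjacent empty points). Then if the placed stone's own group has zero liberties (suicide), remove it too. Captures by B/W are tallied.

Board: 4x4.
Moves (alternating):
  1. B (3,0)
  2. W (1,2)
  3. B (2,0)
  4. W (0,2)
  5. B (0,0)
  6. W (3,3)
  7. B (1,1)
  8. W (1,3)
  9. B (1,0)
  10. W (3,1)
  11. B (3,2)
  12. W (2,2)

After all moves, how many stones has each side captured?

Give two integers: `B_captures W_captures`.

Move 1: B@(3,0) -> caps B=0 W=0
Move 2: W@(1,2) -> caps B=0 W=0
Move 3: B@(2,0) -> caps B=0 W=0
Move 4: W@(0,2) -> caps B=0 W=0
Move 5: B@(0,0) -> caps B=0 W=0
Move 6: W@(3,3) -> caps B=0 W=0
Move 7: B@(1,1) -> caps B=0 W=0
Move 8: W@(1,3) -> caps B=0 W=0
Move 9: B@(1,0) -> caps B=0 W=0
Move 10: W@(3,1) -> caps B=0 W=0
Move 11: B@(3,2) -> caps B=0 W=0
Move 12: W@(2,2) -> caps B=0 W=1

Answer: 0 1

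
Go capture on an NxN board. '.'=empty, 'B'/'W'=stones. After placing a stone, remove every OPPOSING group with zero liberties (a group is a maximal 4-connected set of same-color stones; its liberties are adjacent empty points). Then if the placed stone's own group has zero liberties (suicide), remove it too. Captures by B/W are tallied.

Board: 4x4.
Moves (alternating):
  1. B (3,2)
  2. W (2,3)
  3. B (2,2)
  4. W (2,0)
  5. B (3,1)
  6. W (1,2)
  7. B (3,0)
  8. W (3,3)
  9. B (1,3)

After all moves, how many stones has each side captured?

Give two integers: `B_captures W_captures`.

Move 1: B@(3,2) -> caps B=0 W=0
Move 2: W@(2,3) -> caps B=0 W=0
Move 3: B@(2,2) -> caps B=0 W=0
Move 4: W@(2,0) -> caps B=0 W=0
Move 5: B@(3,1) -> caps B=0 W=0
Move 6: W@(1,2) -> caps B=0 W=0
Move 7: B@(3,0) -> caps B=0 W=0
Move 8: W@(3,3) -> caps B=0 W=0
Move 9: B@(1,3) -> caps B=2 W=0

Answer: 2 0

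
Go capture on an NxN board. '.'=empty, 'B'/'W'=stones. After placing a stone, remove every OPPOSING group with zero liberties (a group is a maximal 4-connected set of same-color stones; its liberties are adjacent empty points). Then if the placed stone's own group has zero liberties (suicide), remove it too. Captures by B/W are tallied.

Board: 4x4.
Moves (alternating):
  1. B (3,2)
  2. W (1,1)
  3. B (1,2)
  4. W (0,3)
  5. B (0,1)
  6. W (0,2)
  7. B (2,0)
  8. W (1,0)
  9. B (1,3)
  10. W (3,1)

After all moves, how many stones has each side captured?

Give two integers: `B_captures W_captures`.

Move 1: B@(3,2) -> caps B=0 W=0
Move 2: W@(1,1) -> caps B=0 W=0
Move 3: B@(1,2) -> caps B=0 W=0
Move 4: W@(0,3) -> caps B=0 W=0
Move 5: B@(0,1) -> caps B=0 W=0
Move 6: W@(0,2) -> caps B=0 W=0
Move 7: B@(2,0) -> caps B=0 W=0
Move 8: W@(1,0) -> caps B=0 W=0
Move 9: B@(1,3) -> caps B=2 W=0
Move 10: W@(3,1) -> caps B=2 W=0

Answer: 2 0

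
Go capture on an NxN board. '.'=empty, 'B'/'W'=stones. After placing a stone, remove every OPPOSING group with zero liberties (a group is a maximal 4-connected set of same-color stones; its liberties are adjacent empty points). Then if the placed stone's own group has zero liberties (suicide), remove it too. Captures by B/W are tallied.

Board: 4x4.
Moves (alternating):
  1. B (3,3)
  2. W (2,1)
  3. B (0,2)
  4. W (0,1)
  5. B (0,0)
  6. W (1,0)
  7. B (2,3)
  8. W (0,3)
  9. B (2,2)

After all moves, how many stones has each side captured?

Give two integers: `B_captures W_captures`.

Move 1: B@(3,3) -> caps B=0 W=0
Move 2: W@(2,1) -> caps B=0 W=0
Move 3: B@(0,2) -> caps B=0 W=0
Move 4: W@(0,1) -> caps B=0 W=0
Move 5: B@(0,0) -> caps B=0 W=0
Move 6: W@(1,0) -> caps B=0 W=1
Move 7: B@(2,3) -> caps B=0 W=1
Move 8: W@(0,3) -> caps B=0 W=1
Move 9: B@(2,2) -> caps B=0 W=1

Answer: 0 1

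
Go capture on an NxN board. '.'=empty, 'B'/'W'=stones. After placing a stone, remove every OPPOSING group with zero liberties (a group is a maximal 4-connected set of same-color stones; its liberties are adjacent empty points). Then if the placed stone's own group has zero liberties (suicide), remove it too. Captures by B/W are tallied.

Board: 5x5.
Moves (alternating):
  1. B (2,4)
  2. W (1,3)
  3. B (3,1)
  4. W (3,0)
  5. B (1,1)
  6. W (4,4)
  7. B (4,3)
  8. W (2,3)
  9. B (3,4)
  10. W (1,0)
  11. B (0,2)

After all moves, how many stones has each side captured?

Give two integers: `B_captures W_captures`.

Move 1: B@(2,4) -> caps B=0 W=0
Move 2: W@(1,3) -> caps B=0 W=0
Move 3: B@(3,1) -> caps B=0 W=0
Move 4: W@(3,0) -> caps B=0 W=0
Move 5: B@(1,1) -> caps B=0 W=0
Move 6: W@(4,4) -> caps B=0 W=0
Move 7: B@(4,3) -> caps B=0 W=0
Move 8: W@(2,3) -> caps B=0 W=0
Move 9: B@(3,4) -> caps B=1 W=0
Move 10: W@(1,0) -> caps B=1 W=0
Move 11: B@(0,2) -> caps B=1 W=0

Answer: 1 0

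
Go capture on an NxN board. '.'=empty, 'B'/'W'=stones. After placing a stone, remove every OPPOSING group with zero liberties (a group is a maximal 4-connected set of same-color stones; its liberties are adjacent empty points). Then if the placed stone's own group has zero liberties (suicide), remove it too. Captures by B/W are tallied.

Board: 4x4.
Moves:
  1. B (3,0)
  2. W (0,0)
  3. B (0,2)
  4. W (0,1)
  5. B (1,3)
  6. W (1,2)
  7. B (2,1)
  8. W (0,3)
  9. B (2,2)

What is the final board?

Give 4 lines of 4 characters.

Answer: WW.W
..WB
.BB.
B...

Derivation:
Move 1: B@(3,0) -> caps B=0 W=0
Move 2: W@(0,0) -> caps B=0 W=0
Move 3: B@(0,2) -> caps B=0 W=0
Move 4: W@(0,1) -> caps B=0 W=0
Move 5: B@(1,3) -> caps B=0 W=0
Move 6: W@(1,2) -> caps B=0 W=0
Move 7: B@(2,1) -> caps B=0 W=0
Move 8: W@(0,3) -> caps B=0 W=1
Move 9: B@(2,2) -> caps B=0 W=1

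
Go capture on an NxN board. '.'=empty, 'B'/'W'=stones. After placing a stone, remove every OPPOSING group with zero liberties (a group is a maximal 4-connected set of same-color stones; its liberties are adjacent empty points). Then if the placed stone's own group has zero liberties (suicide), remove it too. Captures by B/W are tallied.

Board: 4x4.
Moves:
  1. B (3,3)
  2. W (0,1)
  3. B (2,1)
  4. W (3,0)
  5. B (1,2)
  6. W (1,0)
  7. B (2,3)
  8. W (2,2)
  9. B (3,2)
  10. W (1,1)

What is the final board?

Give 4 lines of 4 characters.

Answer: .W..
WWB.
.B.B
W.BB

Derivation:
Move 1: B@(3,3) -> caps B=0 W=0
Move 2: W@(0,1) -> caps B=0 W=0
Move 3: B@(2,1) -> caps B=0 W=0
Move 4: W@(3,0) -> caps B=0 W=0
Move 5: B@(1,2) -> caps B=0 W=0
Move 6: W@(1,0) -> caps B=0 W=0
Move 7: B@(2,3) -> caps B=0 W=0
Move 8: W@(2,2) -> caps B=0 W=0
Move 9: B@(3,2) -> caps B=1 W=0
Move 10: W@(1,1) -> caps B=1 W=0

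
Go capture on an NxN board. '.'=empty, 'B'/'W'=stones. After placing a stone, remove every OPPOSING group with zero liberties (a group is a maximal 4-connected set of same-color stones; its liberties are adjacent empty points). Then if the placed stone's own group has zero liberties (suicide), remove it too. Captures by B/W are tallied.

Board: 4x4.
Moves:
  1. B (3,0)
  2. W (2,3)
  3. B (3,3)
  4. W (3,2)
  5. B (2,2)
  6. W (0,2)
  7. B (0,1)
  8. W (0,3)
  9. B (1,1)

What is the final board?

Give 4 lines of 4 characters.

Move 1: B@(3,0) -> caps B=0 W=0
Move 2: W@(2,3) -> caps B=0 W=0
Move 3: B@(3,3) -> caps B=0 W=0
Move 4: W@(3,2) -> caps B=0 W=1
Move 5: B@(2,2) -> caps B=0 W=1
Move 6: W@(0,2) -> caps B=0 W=1
Move 7: B@(0,1) -> caps B=0 W=1
Move 8: W@(0,3) -> caps B=0 W=1
Move 9: B@(1,1) -> caps B=0 W=1

Answer: .BWW
.B..
..BW
B.W.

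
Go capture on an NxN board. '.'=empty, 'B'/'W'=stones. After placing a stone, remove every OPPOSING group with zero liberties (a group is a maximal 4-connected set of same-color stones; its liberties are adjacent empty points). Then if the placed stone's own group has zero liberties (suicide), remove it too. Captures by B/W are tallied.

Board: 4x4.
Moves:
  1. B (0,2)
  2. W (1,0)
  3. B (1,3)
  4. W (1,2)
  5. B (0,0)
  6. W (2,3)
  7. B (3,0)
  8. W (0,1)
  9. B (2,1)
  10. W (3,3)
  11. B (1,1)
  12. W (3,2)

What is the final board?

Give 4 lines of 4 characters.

Move 1: B@(0,2) -> caps B=0 W=0
Move 2: W@(1,0) -> caps B=0 W=0
Move 3: B@(1,3) -> caps B=0 W=0
Move 4: W@(1,2) -> caps B=0 W=0
Move 5: B@(0,0) -> caps B=0 W=0
Move 6: W@(2,3) -> caps B=0 W=0
Move 7: B@(3,0) -> caps B=0 W=0
Move 8: W@(0,1) -> caps B=0 W=1
Move 9: B@(2,1) -> caps B=0 W=1
Move 10: W@(3,3) -> caps B=0 W=1
Move 11: B@(1,1) -> caps B=0 W=1
Move 12: W@(3,2) -> caps B=0 W=1

Answer: .WB.
WBWB
.B.W
B.WW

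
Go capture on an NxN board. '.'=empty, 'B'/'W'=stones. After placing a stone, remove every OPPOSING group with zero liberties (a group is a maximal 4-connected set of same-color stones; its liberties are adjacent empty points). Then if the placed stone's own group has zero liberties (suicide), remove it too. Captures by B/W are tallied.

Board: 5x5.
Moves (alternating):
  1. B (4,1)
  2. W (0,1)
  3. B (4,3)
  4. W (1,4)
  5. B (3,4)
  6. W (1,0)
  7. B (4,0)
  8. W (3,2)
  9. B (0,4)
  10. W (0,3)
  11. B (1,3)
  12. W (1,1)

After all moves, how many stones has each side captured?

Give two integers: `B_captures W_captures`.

Answer: 0 1

Derivation:
Move 1: B@(4,1) -> caps B=0 W=0
Move 2: W@(0,1) -> caps B=0 W=0
Move 3: B@(4,3) -> caps B=0 W=0
Move 4: W@(1,4) -> caps B=0 W=0
Move 5: B@(3,4) -> caps B=0 W=0
Move 6: W@(1,0) -> caps B=0 W=0
Move 7: B@(4,0) -> caps B=0 W=0
Move 8: W@(3,2) -> caps B=0 W=0
Move 9: B@(0,4) -> caps B=0 W=0
Move 10: W@(0,3) -> caps B=0 W=1
Move 11: B@(1,3) -> caps B=0 W=1
Move 12: W@(1,1) -> caps B=0 W=1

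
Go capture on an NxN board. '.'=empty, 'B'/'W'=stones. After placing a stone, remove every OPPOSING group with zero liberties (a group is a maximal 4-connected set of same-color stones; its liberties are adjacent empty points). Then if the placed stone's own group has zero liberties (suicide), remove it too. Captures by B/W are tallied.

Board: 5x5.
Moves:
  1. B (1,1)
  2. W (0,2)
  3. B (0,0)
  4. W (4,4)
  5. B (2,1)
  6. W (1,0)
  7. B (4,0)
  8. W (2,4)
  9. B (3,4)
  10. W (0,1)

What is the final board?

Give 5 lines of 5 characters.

Move 1: B@(1,1) -> caps B=0 W=0
Move 2: W@(0,2) -> caps B=0 W=0
Move 3: B@(0,0) -> caps B=0 W=0
Move 4: W@(4,4) -> caps B=0 W=0
Move 5: B@(2,1) -> caps B=0 W=0
Move 6: W@(1,0) -> caps B=0 W=0
Move 7: B@(4,0) -> caps B=0 W=0
Move 8: W@(2,4) -> caps B=0 W=0
Move 9: B@(3,4) -> caps B=0 W=0
Move 10: W@(0,1) -> caps B=0 W=1

Answer: .WW..
WB...
.B..W
....B
B...W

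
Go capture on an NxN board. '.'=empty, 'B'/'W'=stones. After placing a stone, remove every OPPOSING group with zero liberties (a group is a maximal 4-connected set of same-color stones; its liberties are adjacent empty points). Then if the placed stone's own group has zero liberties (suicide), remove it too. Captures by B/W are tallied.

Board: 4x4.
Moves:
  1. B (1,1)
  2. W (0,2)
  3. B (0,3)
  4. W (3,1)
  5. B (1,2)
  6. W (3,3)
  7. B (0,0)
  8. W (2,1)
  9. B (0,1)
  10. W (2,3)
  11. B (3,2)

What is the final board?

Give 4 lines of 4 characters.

Move 1: B@(1,1) -> caps B=0 W=0
Move 2: W@(0,2) -> caps B=0 W=0
Move 3: B@(0,3) -> caps B=0 W=0
Move 4: W@(3,1) -> caps B=0 W=0
Move 5: B@(1,2) -> caps B=0 W=0
Move 6: W@(3,3) -> caps B=0 W=0
Move 7: B@(0,0) -> caps B=0 W=0
Move 8: W@(2,1) -> caps B=0 W=0
Move 9: B@(0,1) -> caps B=1 W=0
Move 10: W@(2,3) -> caps B=1 W=0
Move 11: B@(3,2) -> caps B=1 W=0

Answer: BB.B
.BB.
.W.W
.WBW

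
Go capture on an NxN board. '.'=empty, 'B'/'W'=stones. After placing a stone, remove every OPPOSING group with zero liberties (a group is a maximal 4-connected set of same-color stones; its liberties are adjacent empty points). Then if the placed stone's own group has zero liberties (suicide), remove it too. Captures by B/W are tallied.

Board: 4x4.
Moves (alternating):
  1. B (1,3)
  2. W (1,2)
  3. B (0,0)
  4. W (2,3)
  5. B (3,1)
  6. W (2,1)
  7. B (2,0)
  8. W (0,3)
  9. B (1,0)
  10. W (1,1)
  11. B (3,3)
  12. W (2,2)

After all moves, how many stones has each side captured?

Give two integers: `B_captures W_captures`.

Answer: 0 1

Derivation:
Move 1: B@(1,3) -> caps B=0 W=0
Move 2: W@(1,2) -> caps B=0 W=0
Move 3: B@(0,0) -> caps B=0 W=0
Move 4: W@(2,3) -> caps B=0 W=0
Move 5: B@(3,1) -> caps B=0 W=0
Move 6: W@(2,1) -> caps B=0 W=0
Move 7: B@(2,0) -> caps B=0 W=0
Move 8: W@(0,3) -> caps B=0 W=1
Move 9: B@(1,0) -> caps B=0 W=1
Move 10: W@(1,1) -> caps B=0 W=1
Move 11: B@(3,3) -> caps B=0 W=1
Move 12: W@(2,2) -> caps B=0 W=1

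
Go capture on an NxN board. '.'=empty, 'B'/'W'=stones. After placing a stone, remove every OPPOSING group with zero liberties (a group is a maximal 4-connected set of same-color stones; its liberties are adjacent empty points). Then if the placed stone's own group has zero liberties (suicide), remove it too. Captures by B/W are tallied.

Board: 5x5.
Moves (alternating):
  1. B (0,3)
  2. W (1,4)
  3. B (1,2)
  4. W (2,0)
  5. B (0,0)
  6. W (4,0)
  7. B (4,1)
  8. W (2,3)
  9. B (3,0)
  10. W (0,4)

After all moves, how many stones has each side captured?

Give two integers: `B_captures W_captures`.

Answer: 1 0

Derivation:
Move 1: B@(0,3) -> caps B=0 W=0
Move 2: W@(1,4) -> caps B=0 W=0
Move 3: B@(1,2) -> caps B=0 W=0
Move 4: W@(2,0) -> caps B=0 W=0
Move 5: B@(0,0) -> caps B=0 W=0
Move 6: W@(4,0) -> caps B=0 W=0
Move 7: B@(4,1) -> caps B=0 W=0
Move 8: W@(2,3) -> caps B=0 W=0
Move 9: B@(3,0) -> caps B=1 W=0
Move 10: W@(0,4) -> caps B=1 W=0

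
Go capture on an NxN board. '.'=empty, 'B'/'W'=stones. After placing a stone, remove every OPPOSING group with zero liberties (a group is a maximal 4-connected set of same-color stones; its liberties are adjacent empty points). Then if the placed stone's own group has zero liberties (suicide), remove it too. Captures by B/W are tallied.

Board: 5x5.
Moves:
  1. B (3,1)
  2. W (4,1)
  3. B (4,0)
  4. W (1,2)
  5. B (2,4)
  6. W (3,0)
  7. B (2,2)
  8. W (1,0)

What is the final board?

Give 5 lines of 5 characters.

Move 1: B@(3,1) -> caps B=0 W=0
Move 2: W@(4,1) -> caps B=0 W=0
Move 3: B@(4,0) -> caps B=0 W=0
Move 4: W@(1,2) -> caps B=0 W=0
Move 5: B@(2,4) -> caps B=0 W=0
Move 6: W@(3,0) -> caps B=0 W=1
Move 7: B@(2,2) -> caps B=0 W=1
Move 8: W@(1,0) -> caps B=0 W=1

Answer: .....
W.W..
..B.B
WB...
.W...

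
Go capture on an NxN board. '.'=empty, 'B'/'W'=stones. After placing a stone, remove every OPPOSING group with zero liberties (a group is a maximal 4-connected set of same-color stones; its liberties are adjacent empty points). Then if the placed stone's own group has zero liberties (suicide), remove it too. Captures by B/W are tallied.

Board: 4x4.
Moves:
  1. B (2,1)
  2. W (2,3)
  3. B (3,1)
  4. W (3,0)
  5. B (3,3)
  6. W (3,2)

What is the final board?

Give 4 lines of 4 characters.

Answer: ....
....
.B.W
WBW.

Derivation:
Move 1: B@(2,1) -> caps B=0 W=0
Move 2: W@(2,3) -> caps B=0 W=0
Move 3: B@(3,1) -> caps B=0 W=0
Move 4: W@(3,0) -> caps B=0 W=0
Move 5: B@(3,3) -> caps B=0 W=0
Move 6: W@(3,2) -> caps B=0 W=1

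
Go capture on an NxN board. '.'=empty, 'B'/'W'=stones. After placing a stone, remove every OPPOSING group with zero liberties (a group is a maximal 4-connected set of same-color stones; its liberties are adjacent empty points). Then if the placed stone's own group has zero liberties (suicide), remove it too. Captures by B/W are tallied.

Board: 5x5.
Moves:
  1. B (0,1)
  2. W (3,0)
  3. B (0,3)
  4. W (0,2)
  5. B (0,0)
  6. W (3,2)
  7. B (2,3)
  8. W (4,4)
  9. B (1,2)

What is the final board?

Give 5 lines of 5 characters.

Move 1: B@(0,1) -> caps B=0 W=0
Move 2: W@(3,0) -> caps B=0 W=0
Move 3: B@(0,3) -> caps B=0 W=0
Move 4: W@(0,2) -> caps B=0 W=0
Move 5: B@(0,0) -> caps B=0 W=0
Move 6: W@(3,2) -> caps B=0 W=0
Move 7: B@(2,3) -> caps B=0 W=0
Move 8: W@(4,4) -> caps B=0 W=0
Move 9: B@(1,2) -> caps B=1 W=0

Answer: BB.B.
..B..
...B.
W.W..
....W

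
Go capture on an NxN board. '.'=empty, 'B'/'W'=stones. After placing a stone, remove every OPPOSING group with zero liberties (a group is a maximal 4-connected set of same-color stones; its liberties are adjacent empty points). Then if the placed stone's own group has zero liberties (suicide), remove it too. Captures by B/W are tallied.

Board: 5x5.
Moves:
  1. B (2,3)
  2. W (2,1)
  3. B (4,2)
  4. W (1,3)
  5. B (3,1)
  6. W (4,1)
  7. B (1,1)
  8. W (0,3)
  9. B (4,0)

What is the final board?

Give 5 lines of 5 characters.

Move 1: B@(2,3) -> caps B=0 W=0
Move 2: W@(2,1) -> caps B=0 W=0
Move 3: B@(4,2) -> caps B=0 W=0
Move 4: W@(1,3) -> caps B=0 W=0
Move 5: B@(3,1) -> caps B=0 W=0
Move 6: W@(4,1) -> caps B=0 W=0
Move 7: B@(1,1) -> caps B=0 W=0
Move 8: W@(0,3) -> caps B=0 W=0
Move 9: B@(4,0) -> caps B=1 W=0

Answer: ...W.
.B.W.
.W.B.
.B...
B.B..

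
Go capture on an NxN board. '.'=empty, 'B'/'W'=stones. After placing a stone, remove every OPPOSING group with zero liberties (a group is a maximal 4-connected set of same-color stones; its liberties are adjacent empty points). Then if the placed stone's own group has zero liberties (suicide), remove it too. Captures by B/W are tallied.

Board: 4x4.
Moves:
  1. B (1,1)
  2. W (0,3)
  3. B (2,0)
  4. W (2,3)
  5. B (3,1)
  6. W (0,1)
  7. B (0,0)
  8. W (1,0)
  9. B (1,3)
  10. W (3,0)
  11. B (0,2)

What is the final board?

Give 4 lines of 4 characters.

Answer: .WB.
WB.B
B..W
.B..

Derivation:
Move 1: B@(1,1) -> caps B=0 W=0
Move 2: W@(0,3) -> caps B=0 W=0
Move 3: B@(2,0) -> caps B=0 W=0
Move 4: W@(2,3) -> caps B=0 W=0
Move 5: B@(3,1) -> caps B=0 W=0
Move 6: W@(0,1) -> caps B=0 W=0
Move 7: B@(0,0) -> caps B=0 W=0
Move 8: W@(1,0) -> caps B=0 W=1
Move 9: B@(1,3) -> caps B=0 W=1
Move 10: W@(3,0) -> caps B=0 W=1
Move 11: B@(0,2) -> caps B=1 W=1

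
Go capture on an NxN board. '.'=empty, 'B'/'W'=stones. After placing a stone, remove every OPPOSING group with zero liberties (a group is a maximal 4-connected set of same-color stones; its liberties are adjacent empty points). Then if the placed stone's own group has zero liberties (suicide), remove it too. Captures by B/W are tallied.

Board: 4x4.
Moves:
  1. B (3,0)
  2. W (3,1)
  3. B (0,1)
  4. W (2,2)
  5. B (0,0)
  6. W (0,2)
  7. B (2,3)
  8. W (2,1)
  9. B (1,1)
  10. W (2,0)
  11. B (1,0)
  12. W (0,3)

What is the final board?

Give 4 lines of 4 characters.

Move 1: B@(3,0) -> caps B=0 W=0
Move 2: W@(3,1) -> caps B=0 W=0
Move 3: B@(0,1) -> caps B=0 W=0
Move 4: W@(2,2) -> caps B=0 W=0
Move 5: B@(0,0) -> caps B=0 W=0
Move 6: W@(0,2) -> caps B=0 W=0
Move 7: B@(2,3) -> caps B=0 W=0
Move 8: W@(2,1) -> caps B=0 W=0
Move 9: B@(1,1) -> caps B=0 W=0
Move 10: W@(2,0) -> caps B=0 W=1
Move 11: B@(1,0) -> caps B=0 W=1
Move 12: W@(0,3) -> caps B=0 W=1

Answer: BBWW
BB..
WWWB
.W..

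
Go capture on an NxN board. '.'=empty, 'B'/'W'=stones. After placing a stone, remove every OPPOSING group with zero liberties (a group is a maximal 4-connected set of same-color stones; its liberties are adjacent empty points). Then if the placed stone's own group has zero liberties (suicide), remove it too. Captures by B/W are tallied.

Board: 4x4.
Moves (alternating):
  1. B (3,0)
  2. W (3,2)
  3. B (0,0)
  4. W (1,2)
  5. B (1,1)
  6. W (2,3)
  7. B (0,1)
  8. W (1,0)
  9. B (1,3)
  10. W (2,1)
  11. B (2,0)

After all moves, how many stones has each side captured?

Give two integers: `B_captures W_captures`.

Move 1: B@(3,0) -> caps B=0 W=0
Move 2: W@(3,2) -> caps B=0 W=0
Move 3: B@(0,0) -> caps B=0 W=0
Move 4: W@(1,2) -> caps B=0 W=0
Move 5: B@(1,1) -> caps B=0 W=0
Move 6: W@(2,3) -> caps B=0 W=0
Move 7: B@(0,1) -> caps B=0 W=0
Move 8: W@(1,0) -> caps B=0 W=0
Move 9: B@(1,3) -> caps B=0 W=0
Move 10: W@(2,1) -> caps B=0 W=0
Move 11: B@(2,0) -> caps B=1 W=0

Answer: 1 0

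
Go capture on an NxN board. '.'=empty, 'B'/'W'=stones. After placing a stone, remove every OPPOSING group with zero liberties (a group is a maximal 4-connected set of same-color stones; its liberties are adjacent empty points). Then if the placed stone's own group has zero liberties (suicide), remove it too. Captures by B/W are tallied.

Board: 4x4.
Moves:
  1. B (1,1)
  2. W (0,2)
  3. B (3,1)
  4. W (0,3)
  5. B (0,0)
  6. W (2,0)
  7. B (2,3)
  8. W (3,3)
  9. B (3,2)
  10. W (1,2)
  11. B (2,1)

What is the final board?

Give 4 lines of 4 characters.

Answer: B.WW
.BW.
WB.B
.BB.

Derivation:
Move 1: B@(1,1) -> caps B=0 W=0
Move 2: W@(0,2) -> caps B=0 W=0
Move 3: B@(3,1) -> caps B=0 W=0
Move 4: W@(0,3) -> caps B=0 W=0
Move 5: B@(0,0) -> caps B=0 W=0
Move 6: W@(2,0) -> caps B=0 W=0
Move 7: B@(2,3) -> caps B=0 W=0
Move 8: W@(3,3) -> caps B=0 W=0
Move 9: B@(3,2) -> caps B=1 W=0
Move 10: W@(1,2) -> caps B=1 W=0
Move 11: B@(2,1) -> caps B=1 W=0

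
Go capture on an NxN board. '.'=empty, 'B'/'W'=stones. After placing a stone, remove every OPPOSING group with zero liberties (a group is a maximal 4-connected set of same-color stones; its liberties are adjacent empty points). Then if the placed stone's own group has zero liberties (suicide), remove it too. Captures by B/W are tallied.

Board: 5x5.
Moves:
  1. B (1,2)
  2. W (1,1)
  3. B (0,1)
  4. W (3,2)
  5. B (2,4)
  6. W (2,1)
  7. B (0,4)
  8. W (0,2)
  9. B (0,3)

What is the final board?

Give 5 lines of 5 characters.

Answer: .B.BB
.WB..
.W..B
..W..
.....

Derivation:
Move 1: B@(1,2) -> caps B=0 W=0
Move 2: W@(1,1) -> caps B=0 W=0
Move 3: B@(0,1) -> caps B=0 W=0
Move 4: W@(3,2) -> caps B=0 W=0
Move 5: B@(2,4) -> caps B=0 W=0
Move 6: W@(2,1) -> caps B=0 W=0
Move 7: B@(0,4) -> caps B=0 W=0
Move 8: W@(0,2) -> caps B=0 W=0
Move 9: B@(0,3) -> caps B=1 W=0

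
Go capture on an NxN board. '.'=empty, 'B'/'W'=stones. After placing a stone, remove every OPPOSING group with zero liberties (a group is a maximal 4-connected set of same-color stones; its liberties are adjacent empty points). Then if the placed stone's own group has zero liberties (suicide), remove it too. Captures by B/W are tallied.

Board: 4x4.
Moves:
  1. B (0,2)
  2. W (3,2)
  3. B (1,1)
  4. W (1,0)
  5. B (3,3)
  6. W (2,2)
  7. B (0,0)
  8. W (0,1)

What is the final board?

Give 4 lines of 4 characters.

Move 1: B@(0,2) -> caps B=0 W=0
Move 2: W@(3,2) -> caps B=0 W=0
Move 3: B@(1,1) -> caps B=0 W=0
Move 4: W@(1,0) -> caps B=0 W=0
Move 5: B@(3,3) -> caps B=0 W=0
Move 6: W@(2,2) -> caps B=0 W=0
Move 7: B@(0,0) -> caps B=0 W=0
Move 8: W@(0,1) -> caps B=0 W=1

Answer: .WB.
WB..
..W.
..WB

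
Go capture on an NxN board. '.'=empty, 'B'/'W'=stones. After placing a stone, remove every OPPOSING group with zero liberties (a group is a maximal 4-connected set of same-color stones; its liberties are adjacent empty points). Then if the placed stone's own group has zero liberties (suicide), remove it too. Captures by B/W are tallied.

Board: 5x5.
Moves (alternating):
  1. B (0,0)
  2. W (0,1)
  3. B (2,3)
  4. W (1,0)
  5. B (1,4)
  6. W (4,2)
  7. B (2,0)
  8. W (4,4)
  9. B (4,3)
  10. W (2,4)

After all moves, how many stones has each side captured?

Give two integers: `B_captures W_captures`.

Answer: 0 1

Derivation:
Move 1: B@(0,0) -> caps B=0 W=0
Move 2: W@(0,1) -> caps B=0 W=0
Move 3: B@(2,3) -> caps B=0 W=0
Move 4: W@(1,0) -> caps B=0 W=1
Move 5: B@(1,4) -> caps B=0 W=1
Move 6: W@(4,2) -> caps B=0 W=1
Move 7: B@(2,0) -> caps B=0 W=1
Move 8: W@(4,4) -> caps B=0 W=1
Move 9: B@(4,3) -> caps B=0 W=1
Move 10: W@(2,4) -> caps B=0 W=1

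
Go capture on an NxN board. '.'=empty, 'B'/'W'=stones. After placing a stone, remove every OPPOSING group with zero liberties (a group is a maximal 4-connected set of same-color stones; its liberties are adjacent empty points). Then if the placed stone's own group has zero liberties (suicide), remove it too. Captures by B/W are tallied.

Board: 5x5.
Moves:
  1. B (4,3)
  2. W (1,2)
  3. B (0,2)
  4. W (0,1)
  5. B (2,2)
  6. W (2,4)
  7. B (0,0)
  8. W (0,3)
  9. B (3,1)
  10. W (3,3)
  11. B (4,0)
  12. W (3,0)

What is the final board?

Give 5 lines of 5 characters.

Move 1: B@(4,3) -> caps B=0 W=0
Move 2: W@(1,2) -> caps B=0 W=0
Move 3: B@(0,2) -> caps B=0 W=0
Move 4: W@(0,1) -> caps B=0 W=0
Move 5: B@(2,2) -> caps B=0 W=0
Move 6: W@(2,4) -> caps B=0 W=0
Move 7: B@(0,0) -> caps B=0 W=0
Move 8: W@(0,3) -> caps B=0 W=1
Move 9: B@(3,1) -> caps B=0 W=1
Move 10: W@(3,3) -> caps B=0 W=1
Move 11: B@(4,0) -> caps B=0 W=1
Move 12: W@(3,0) -> caps B=0 W=1

Answer: BW.W.
..W..
..B.W
WB.W.
B..B.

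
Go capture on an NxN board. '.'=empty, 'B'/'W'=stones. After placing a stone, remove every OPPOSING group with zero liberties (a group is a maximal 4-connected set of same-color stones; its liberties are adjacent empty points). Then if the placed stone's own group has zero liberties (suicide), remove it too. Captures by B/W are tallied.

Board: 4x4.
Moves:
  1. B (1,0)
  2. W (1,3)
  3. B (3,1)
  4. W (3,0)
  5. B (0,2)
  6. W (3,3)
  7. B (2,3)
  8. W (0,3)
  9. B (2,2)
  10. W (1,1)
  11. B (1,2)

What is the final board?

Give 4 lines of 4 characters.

Answer: ..B.
BWB.
..BB
WB.W

Derivation:
Move 1: B@(1,0) -> caps B=0 W=0
Move 2: W@(1,3) -> caps B=0 W=0
Move 3: B@(3,1) -> caps B=0 W=0
Move 4: W@(3,0) -> caps B=0 W=0
Move 5: B@(0,2) -> caps B=0 W=0
Move 6: W@(3,3) -> caps B=0 W=0
Move 7: B@(2,3) -> caps B=0 W=0
Move 8: W@(0,3) -> caps B=0 W=0
Move 9: B@(2,2) -> caps B=0 W=0
Move 10: W@(1,1) -> caps B=0 W=0
Move 11: B@(1,2) -> caps B=2 W=0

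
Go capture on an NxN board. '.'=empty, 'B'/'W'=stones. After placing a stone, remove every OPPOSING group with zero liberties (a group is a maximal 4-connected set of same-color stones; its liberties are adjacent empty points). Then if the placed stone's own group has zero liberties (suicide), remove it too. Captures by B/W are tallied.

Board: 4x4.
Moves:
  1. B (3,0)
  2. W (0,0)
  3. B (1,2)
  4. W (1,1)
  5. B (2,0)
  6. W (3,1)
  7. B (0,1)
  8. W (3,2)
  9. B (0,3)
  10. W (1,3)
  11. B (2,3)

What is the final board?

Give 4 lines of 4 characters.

Move 1: B@(3,0) -> caps B=0 W=0
Move 2: W@(0,0) -> caps B=0 W=0
Move 3: B@(1,2) -> caps B=0 W=0
Move 4: W@(1,1) -> caps B=0 W=0
Move 5: B@(2,0) -> caps B=0 W=0
Move 6: W@(3,1) -> caps B=0 W=0
Move 7: B@(0,1) -> caps B=0 W=0
Move 8: W@(3,2) -> caps B=0 W=0
Move 9: B@(0,3) -> caps B=0 W=0
Move 10: W@(1,3) -> caps B=0 W=0
Move 11: B@(2,3) -> caps B=1 W=0

Answer: WB.B
.WB.
B..B
BWW.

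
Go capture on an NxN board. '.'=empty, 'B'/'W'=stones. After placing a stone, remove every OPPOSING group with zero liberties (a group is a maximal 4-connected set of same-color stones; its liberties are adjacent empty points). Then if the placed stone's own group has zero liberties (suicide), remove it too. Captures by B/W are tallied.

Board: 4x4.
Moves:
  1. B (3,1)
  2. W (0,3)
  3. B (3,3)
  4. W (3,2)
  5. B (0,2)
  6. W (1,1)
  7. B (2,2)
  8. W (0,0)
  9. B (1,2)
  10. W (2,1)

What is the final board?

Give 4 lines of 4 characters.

Move 1: B@(3,1) -> caps B=0 W=0
Move 2: W@(0,3) -> caps B=0 W=0
Move 3: B@(3,3) -> caps B=0 W=0
Move 4: W@(3,2) -> caps B=0 W=0
Move 5: B@(0,2) -> caps B=0 W=0
Move 6: W@(1,1) -> caps B=0 W=0
Move 7: B@(2,2) -> caps B=1 W=0
Move 8: W@(0,0) -> caps B=1 W=0
Move 9: B@(1,2) -> caps B=1 W=0
Move 10: W@(2,1) -> caps B=1 W=0

Answer: W.BW
.WB.
.WB.
.B.B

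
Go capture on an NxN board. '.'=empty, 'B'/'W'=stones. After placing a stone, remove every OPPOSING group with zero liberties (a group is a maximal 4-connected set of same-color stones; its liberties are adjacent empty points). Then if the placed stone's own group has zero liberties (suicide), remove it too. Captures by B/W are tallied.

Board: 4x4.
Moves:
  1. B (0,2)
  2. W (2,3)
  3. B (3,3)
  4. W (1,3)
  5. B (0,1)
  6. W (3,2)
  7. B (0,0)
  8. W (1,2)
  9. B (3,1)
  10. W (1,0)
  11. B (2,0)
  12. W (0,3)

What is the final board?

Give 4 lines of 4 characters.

Answer: BBBW
W.WW
B..W
.BW.

Derivation:
Move 1: B@(0,2) -> caps B=0 W=0
Move 2: W@(2,3) -> caps B=0 W=0
Move 3: B@(3,3) -> caps B=0 W=0
Move 4: W@(1,3) -> caps B=0 W=0
Move 5: B@(0,1) -> caps B=0 W=0
Move 6: W@(3,2) -> caps B=0 W=1
Move 7: B@(0,0) -> caps B=0 W=1
Move 8: W@(1,2) -> caps B=0 W=1
Move 9: B@(3,1) -> caps B=0 W=1
Move 10: W@(1,0) -> caps B=0 W=1
Move 11: B@(2,0) -> caps B=0 W=1
Move 12: W@(0,3) -> caps B=0 W=1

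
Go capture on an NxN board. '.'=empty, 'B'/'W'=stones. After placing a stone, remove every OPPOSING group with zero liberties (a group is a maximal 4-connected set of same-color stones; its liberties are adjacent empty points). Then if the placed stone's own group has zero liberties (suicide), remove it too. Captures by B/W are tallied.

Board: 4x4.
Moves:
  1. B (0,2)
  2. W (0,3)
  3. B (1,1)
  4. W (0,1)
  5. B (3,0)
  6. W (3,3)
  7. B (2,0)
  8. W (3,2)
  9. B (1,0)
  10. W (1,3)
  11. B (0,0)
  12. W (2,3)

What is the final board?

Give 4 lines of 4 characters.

Move 1: B@(0,2) -> caps B=0 W=0
Move 2: W@(0,3) -> caps B=0 W=0
Move 3: B@(1,1) -> caps B=0 W=0
Move 4: W@(0,1) -> caps B=0 W=0
Move 5: B@(3,0) -> caps B=0 W=0
Move 6: W@(3,3) -> caps B=0 W=0
Move 7: B@(2,0) -> caps B=0 W=0
Move 8: W@(3,2) -> caps B=0 W=0
Move 9: B@(1,0) -> caps B=0 W=0
Move 10: W@(1,3) -> caps B=0 W=0
Move 11: B@(0,0) -> caps B=1 W=0
Move 12: W@(2,3) -> caps B=1 W=0

Answer: B.BW
BB.W
B..W
B.WW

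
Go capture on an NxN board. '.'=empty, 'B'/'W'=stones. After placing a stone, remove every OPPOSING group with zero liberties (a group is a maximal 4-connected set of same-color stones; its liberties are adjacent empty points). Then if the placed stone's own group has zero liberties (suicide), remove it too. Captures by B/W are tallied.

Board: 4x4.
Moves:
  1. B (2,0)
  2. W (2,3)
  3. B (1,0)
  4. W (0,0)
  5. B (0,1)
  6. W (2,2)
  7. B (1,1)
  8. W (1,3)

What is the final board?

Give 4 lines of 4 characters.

Move 1: B@(2,0) -> caps B=0 W=0
Move 2: W@(2,3) -> caps B=0 W=0
Move 3: B@(1,0) -> caps B=0 W=0
Move 4: W@(0,0) -> caps B=0 W=0
Move 5: B@(0,1) -> caps B=1 W=0
Move 6: W@(2,2) -> caps B=1 W=0
Move 7: B@(1,1) -> caps B=1 W=0
Move 8: W@(1,3) -> caps B=1 W=0

Answer: .B..
BB.W
B.WW
....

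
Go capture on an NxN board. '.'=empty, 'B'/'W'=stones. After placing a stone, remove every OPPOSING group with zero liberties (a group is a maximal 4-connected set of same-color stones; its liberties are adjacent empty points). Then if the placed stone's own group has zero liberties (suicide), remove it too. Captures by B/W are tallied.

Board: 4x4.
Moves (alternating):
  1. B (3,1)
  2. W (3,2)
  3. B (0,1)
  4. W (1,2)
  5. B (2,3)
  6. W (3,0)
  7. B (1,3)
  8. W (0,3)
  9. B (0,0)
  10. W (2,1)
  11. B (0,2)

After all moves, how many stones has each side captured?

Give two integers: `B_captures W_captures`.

Move 1: B@(3,1) -> caps B=0 W=0
Move 2: W@(3,2) -> caps B=0 W=0
Move 3: B@(0,1) -> caps B=0 W=0
Move 4: W@(1,2) -> caps B=0 W=0
Move 5: B@(2,3) -> caps B=0 W=0
Move 6: W@(3,0) -> caps B=0 W=0
Move 7: B@(1,3) -> caps B=0 W=0
Move 8: W@(0,3) -> caps B=0 W=0
Move 9: B@(0,0) -> caps B=0 W=0
Move 10: W@(2,1) -> caps B=0 W=1
Move 11: B@(0,2) -> caps B=1 W=1

Answer: 1 1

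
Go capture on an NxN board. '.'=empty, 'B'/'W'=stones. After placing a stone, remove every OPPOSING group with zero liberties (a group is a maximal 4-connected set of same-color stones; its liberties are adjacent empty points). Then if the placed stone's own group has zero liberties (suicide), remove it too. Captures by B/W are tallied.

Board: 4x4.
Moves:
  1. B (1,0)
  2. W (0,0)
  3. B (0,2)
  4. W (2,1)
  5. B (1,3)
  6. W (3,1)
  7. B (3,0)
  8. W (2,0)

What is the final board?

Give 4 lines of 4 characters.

Move 1: B@(1,0) -> caps B=0 W=0
Move 2: W@(0,0) -> caps B=0 W=0
Move 3: B@(0,2) -> caps B=0 W=0
Move 4: W@(2,1) -> caps B=0 W=0
Move 5: B@(1,3) -> caps B=0 W=0
Move 6: W@(3,1) -> caps B=0 W=0
Move 7: B@(3,0) -> caps B=0 W=0
Move 8: W@(2,0) -> caps B=0 W=1

Answer: W.B.
B..B
WW..
.W..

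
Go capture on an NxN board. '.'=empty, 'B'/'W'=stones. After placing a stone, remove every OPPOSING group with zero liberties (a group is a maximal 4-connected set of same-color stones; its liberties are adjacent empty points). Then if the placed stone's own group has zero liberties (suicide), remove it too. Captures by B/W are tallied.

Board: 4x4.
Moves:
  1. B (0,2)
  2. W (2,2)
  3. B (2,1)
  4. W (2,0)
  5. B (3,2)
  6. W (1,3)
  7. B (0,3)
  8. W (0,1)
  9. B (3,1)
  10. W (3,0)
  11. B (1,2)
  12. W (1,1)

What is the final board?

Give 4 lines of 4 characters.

Move 1: B@(0,2) -> caps B=0 W=0
Move 2: W@(2,2) -> caps B=0 W=0
Move 3: B@(2,1) -> caps B=0 W=0
Move 4: W@(2,0) -> caps B=0 W=0
Move 5: B@(3,2) -> caps B=0 W=0
Move 6: W@(1,3) -> caps B=0 W=0
Move 7: B@(0,3) -> caps B=0 W=0
Move 8: W@(0,1) -> caps B=0 W=0
Move 9: B@(3,1) -> caps B=0 W=0
Move 10: W@(3,0) -> caps B=0 W=0
Move 11: B@(1,2) -> caps B=0 W=0
Move 12: W@(1,1) -> caps B=0 W=3

Answer: .W..
.W.W
WBW.
WBB.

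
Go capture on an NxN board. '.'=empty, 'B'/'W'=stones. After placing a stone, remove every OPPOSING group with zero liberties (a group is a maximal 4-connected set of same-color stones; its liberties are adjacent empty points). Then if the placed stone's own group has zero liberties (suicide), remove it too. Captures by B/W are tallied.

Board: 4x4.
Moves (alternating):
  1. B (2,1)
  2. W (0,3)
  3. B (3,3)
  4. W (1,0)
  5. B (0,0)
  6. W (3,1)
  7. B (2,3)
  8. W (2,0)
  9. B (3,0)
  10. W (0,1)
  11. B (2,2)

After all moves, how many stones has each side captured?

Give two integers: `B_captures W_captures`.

Move 1: B@(2,1) -> caps B=0 W=0
Move 2: W@(0,3) -> caps B=0 W=0
Move 3: B@(3,3) -> caps B=0 W=0
Move 4: W@(1,0) -> caps B=0 W=0
Move 5: B@(0,0) -> caps B=0 W=0
Move 6: W@(3,1) -> caps B=0 W=0
Move 7: B@(2,3) -> caps B=0 W=0
Move 8: W@(2,0) -> caps B=0 W=0
Move 9: B@(3,0) -> caps B=0 W=0
Move 10: W@(0,1) -> caps B=0 W=1
Move 11: B@(2,2) -> caps B=0 W=1

Answer: 0 1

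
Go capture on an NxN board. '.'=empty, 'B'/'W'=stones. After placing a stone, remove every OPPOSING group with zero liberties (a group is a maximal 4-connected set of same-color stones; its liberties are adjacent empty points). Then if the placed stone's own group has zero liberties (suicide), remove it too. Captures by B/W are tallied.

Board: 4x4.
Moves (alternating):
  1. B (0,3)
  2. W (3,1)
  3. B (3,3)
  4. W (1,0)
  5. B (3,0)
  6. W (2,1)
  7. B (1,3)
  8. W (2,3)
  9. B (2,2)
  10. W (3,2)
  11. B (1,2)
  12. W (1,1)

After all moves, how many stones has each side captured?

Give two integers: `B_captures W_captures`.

Answer: 1 0

Derivation:
Move 1: B@(0,3) -> caps B=0 W=0
Move 2: W@(3,1) -> caps B=0 W=0
Move 3: B@(3,3) -> caps B=0 W=0
Move 4: W@(1,0) -> caps B=0 W=0
Move 5: B@(3,0) -> caps B=0 W=0
Move 6: W@(2,1) -> caps B=0 W=0
Move 7: B@(1,3) -> caps B=0 W=0
Move 8: W@(2,3) -> caps B=0 W=0
Move 9: B@(2,2) -> caps B=1 W=0
Move 10: W@(3,2) -> caps B=1 W=0
Move 11: B@(1,2) -> caps B=1 W=0
Move 12: W@(1,1) -> caps B=1 W=0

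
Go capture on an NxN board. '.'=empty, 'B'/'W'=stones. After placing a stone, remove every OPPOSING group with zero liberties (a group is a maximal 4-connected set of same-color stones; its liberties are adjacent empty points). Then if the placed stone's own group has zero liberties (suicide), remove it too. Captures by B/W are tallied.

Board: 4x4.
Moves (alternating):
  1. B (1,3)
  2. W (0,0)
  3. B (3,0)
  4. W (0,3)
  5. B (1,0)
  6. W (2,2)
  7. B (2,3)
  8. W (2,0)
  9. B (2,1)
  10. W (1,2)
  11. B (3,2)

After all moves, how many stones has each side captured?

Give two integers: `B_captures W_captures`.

Answer: 1 0

Derivation:
Move 1: B@(1,3) -> caps B=0 W=0
Move 2: W@(0,0) -> caps B=0 W=0
Move 3: B@(3,0) -> caps B=0 W=0
Move 4: W@(0,3) -> caps B=0 W=0
Move 5: B@(1,0) -> caps B=0 W=0
Move 6: W@(2,2) -> caps B=0 W=0
Move 7: B@(2,3) -> caps B=0 W=0
Move 8: W@(2,0) -> caps B=0 W=0
Move 9: B@(2,1) -> caps B=1 W=0
Move 10: W@(1,2) -> caps B=1 W=0
Move 11: B@(3,2) -> caps B=1 W=0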